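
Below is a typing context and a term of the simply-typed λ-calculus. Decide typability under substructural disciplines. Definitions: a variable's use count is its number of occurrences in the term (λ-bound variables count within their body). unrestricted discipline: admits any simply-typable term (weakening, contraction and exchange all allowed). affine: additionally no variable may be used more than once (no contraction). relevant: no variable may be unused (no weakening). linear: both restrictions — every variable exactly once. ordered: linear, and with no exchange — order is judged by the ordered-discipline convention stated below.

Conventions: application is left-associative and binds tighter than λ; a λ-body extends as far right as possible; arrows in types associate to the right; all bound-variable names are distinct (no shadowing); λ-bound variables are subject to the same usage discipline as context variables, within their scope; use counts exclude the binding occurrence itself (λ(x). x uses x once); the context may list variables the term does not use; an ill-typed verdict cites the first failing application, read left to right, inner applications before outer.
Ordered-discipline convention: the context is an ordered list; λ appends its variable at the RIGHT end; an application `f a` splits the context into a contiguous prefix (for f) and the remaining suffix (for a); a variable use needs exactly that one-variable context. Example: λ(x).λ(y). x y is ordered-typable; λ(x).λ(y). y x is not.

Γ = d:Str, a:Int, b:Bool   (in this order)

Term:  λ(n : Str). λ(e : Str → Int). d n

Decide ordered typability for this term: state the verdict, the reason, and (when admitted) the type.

no — the type mismatch rejects it
usage: d: 1, a: 0, b: 0, n (bound): 1, e (bound): 0
left-to-right use order: d, n
typing: ill-typed: applying a non-function (Str)
per-discipline verdicts: ordered ✗ · linear ✗ · affine ✗ · relevant ✗ · unrestricted ✗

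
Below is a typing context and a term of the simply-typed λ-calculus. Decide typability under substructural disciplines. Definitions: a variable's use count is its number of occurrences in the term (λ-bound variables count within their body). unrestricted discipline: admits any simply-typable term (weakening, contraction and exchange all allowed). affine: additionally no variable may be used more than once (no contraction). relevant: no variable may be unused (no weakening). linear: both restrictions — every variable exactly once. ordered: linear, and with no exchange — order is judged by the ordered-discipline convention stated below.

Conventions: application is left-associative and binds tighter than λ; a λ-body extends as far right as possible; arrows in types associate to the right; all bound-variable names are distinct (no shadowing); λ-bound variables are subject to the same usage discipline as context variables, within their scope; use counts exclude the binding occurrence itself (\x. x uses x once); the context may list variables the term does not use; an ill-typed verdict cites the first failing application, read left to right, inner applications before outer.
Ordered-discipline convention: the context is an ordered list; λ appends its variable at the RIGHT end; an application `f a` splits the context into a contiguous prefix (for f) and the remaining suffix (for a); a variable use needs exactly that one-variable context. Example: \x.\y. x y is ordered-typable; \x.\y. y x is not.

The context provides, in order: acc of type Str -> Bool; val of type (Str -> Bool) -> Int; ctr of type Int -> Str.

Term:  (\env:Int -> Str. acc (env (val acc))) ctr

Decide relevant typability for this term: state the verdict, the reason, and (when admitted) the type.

yes — at least one use each (acc, val, ctr, env); term : Bool
variable uses: acc=2, val=1, ctr=1, env [bound]=1
order of uses: acc, env, val, acc, ctr
typing: well-typed — term : Bool
across the five disciplines: ordered ✗ · linear ✗ · affine ✗ · relevant ✓ · unrestricted ✓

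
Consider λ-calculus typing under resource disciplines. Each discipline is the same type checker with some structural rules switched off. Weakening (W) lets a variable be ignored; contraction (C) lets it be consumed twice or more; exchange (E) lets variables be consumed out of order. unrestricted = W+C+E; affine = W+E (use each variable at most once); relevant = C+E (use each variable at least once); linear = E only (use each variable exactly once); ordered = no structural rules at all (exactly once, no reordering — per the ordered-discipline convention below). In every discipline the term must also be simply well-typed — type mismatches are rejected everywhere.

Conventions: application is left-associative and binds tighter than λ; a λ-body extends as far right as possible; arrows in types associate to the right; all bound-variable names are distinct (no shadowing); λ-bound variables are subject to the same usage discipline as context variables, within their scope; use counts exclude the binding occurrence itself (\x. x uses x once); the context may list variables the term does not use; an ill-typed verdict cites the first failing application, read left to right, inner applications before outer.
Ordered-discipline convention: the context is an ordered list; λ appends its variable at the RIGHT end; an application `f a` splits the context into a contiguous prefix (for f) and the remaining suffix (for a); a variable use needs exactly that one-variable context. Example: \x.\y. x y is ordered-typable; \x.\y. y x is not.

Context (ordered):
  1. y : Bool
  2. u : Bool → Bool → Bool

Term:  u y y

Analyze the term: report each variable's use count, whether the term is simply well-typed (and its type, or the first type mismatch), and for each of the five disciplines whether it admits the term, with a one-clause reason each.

use counts: y: 2, u: 1
use order (left to right): u, y, y
typing: ✓ — Bool
ordered ✗ (needs contraction — y ×2)
linear ✗ (needs contraction — y ×2)
affine ✗ (needs contraction — y ×2)
relevant ✓ (y, u: all used, weakening unneeded)
unrestricted ✓ (well-typed at Bool; no restrictions here)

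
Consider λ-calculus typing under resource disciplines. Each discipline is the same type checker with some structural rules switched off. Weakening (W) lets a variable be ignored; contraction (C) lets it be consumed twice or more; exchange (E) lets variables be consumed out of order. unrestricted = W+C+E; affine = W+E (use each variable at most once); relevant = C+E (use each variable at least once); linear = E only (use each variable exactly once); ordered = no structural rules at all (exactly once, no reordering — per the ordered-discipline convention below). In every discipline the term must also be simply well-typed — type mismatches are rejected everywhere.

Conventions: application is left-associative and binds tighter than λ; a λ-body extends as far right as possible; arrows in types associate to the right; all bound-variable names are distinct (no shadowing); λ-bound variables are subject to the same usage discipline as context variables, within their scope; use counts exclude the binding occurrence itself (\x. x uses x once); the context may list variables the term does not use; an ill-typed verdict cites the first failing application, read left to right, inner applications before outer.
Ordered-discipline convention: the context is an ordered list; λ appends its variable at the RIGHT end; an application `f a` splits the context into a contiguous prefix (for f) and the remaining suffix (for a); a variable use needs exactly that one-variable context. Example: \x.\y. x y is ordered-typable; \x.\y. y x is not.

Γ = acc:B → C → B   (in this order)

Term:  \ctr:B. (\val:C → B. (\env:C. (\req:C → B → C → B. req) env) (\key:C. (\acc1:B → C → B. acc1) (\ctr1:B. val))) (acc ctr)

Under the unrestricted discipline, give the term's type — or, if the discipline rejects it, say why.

not well-typed under unrestricted — fails simple typing
use counts: acc: 1; ctr (λ-bound): 1; val (λ-bound): 1; env (λ-bound): 1; req (λ-bound): 1; key (λ-bound): 0; acc1 (λ-bound): 1; ctr1 (λ-bound): 0
uses in reading order: req, env, acc1, val, acc, ctr
typing: ill-typed: a function awaiting C → B → C → B gets C
summary: ordered ✗ | linear ✗ | affine ✗ | relevant ✗ | unrestricted ✗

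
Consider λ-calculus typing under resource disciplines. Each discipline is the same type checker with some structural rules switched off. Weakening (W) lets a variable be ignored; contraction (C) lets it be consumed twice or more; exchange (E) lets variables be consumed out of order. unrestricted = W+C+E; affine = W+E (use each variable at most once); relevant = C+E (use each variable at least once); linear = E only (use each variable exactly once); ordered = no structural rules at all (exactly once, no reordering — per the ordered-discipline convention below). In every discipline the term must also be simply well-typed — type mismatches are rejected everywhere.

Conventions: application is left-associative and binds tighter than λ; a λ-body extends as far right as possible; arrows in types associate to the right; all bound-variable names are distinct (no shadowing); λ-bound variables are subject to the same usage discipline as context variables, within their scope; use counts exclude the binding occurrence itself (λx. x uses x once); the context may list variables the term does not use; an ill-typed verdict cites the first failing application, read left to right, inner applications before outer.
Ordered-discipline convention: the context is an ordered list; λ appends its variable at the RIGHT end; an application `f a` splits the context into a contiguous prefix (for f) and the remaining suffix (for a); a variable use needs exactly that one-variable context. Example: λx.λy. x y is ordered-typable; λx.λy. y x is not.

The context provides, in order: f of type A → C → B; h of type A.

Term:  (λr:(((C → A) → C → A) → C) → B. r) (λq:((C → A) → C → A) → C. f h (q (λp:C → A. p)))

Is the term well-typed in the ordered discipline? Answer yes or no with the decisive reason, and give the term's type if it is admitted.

yes — single-use (f, h, r, q, p), ordered derivation ok; term : (((C → A) → C → A) → C) → B
counts: f=1, h=1, r (λ-bound)=1, q (λ-bound)=1, p (λ-bound)=1
order of uses: r, f, h, q, p
typing: the term checks, with type (((C → A) → C → A) → C) → B
summary: ordered ✓, linear ✓, affine ✓, relevant ✓, unrestricted ✓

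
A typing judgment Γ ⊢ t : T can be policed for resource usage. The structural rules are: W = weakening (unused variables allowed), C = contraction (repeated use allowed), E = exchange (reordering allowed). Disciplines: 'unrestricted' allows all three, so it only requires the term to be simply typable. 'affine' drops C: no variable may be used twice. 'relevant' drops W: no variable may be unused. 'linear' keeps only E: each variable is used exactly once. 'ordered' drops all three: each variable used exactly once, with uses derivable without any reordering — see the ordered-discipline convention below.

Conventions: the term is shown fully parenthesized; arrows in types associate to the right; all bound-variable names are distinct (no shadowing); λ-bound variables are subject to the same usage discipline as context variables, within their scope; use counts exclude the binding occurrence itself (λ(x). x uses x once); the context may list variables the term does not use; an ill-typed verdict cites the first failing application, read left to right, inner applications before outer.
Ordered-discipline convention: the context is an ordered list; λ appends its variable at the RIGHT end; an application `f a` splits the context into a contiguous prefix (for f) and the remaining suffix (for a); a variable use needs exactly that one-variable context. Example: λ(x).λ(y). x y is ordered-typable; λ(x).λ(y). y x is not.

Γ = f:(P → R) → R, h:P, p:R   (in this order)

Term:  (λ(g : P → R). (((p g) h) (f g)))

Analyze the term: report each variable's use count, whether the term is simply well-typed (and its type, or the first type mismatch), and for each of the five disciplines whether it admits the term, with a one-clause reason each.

counts: f ×1, h ×1, p ×1, g (bound) ×2
order of uses: p, g, h, f, g
typing: ill-typed: non-arrow in function slot: R
ordered: ✗, fails simple typing
linear: ✗, a type mismatch blocks all five
affine: ✗, the type mismatch rejects it
relevant: ✗, not simply typable
unrestricted: ✗, fails simple typing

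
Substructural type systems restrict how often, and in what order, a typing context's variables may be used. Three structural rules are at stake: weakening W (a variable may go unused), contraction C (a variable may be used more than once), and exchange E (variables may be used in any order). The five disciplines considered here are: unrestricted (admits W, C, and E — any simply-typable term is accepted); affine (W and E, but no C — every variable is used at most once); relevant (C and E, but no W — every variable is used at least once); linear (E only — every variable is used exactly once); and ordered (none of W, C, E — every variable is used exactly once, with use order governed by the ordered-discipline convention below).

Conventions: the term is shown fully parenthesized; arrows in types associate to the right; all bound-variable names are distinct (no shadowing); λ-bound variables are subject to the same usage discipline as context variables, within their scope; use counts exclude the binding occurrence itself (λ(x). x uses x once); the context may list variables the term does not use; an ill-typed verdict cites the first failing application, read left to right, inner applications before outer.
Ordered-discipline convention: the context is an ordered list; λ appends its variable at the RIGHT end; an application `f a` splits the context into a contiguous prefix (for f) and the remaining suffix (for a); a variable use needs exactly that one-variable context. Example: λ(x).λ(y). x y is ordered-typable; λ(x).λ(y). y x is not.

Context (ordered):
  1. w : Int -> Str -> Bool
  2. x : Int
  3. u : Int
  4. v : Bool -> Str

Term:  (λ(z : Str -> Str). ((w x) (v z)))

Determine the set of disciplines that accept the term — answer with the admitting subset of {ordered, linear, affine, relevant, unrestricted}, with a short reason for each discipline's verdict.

admitting disciplines: none
variable uses: w: 1, x: 1, u: 0, v: 1, z [bound]: 1
use order (left to right): w, x, v, z
typing: ill-typed: an application expects Bool but receives Str -> Str
ordered: ✗ — not simply typable
linear: ✗ — fails simple typing
affine: ✗ — a type mismatch blocks all five
relevant: ✗ — the type mismatch rejects it
unrestricted: ✗ — not simply typable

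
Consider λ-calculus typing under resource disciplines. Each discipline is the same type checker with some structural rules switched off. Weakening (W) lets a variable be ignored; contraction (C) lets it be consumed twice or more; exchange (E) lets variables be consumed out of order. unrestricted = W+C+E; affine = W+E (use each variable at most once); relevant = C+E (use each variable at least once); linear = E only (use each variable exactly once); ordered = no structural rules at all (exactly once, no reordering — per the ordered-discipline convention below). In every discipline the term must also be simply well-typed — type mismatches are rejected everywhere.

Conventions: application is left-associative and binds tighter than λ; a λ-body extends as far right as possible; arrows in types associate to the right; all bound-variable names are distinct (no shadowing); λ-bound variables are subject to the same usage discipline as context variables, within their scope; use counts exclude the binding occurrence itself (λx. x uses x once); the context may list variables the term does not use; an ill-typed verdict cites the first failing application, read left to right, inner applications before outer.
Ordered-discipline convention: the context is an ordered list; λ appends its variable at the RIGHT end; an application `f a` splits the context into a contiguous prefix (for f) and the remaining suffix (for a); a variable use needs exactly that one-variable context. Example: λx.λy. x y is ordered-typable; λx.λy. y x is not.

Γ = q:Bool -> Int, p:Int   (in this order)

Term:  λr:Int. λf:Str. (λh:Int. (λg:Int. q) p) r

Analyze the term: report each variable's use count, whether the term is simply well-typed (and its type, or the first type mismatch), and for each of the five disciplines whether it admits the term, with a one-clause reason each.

counts: q: 1; p: 1; r [bound]: 1; f [bound]: 0; h [bound]: 0; g [bound]: 0
left-to-right use order: q, p, r
typing: well-typed — term : Int -> Str -> Bool -> Int
ordered: ✗ — f, h, g left unused
linear: ✗ — f, h, g left unused
affine: ✓ — at most one use each (q, p, r, f, h, g)
relevant: ✗ — f, h, g left unused
unrestricted: ✓ — simply typable at Int -> Str -> Bool -> Int; W, C, E all held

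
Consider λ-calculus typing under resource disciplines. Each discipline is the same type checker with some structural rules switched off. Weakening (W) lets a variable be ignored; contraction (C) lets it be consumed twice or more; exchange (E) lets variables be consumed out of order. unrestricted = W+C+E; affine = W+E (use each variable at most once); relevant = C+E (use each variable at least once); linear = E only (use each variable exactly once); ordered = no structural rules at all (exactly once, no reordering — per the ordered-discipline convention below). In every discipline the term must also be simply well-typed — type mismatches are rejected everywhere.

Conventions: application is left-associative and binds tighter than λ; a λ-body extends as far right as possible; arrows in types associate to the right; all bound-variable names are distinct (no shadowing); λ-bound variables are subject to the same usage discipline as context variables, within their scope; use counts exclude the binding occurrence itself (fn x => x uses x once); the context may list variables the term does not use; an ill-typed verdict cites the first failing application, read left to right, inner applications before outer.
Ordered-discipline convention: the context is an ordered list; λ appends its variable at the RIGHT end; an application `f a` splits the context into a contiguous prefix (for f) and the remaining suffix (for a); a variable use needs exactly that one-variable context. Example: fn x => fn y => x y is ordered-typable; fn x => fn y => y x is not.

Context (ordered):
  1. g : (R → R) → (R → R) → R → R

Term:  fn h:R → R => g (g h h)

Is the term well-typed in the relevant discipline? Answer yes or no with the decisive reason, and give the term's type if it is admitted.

yes — at least one use each (g, h); term : (R → R) → (R → R) → R → R
use counts: g: 2×; h (λ-bound): 2×
uses in reading order: g, g, h, h
typing: well-typed at (R → R) → (R → R) → R → R
per-discipline verdicts: ordered ✗ | linear ✗ | affine ✗ | relevant ✓ | unrestricted ✓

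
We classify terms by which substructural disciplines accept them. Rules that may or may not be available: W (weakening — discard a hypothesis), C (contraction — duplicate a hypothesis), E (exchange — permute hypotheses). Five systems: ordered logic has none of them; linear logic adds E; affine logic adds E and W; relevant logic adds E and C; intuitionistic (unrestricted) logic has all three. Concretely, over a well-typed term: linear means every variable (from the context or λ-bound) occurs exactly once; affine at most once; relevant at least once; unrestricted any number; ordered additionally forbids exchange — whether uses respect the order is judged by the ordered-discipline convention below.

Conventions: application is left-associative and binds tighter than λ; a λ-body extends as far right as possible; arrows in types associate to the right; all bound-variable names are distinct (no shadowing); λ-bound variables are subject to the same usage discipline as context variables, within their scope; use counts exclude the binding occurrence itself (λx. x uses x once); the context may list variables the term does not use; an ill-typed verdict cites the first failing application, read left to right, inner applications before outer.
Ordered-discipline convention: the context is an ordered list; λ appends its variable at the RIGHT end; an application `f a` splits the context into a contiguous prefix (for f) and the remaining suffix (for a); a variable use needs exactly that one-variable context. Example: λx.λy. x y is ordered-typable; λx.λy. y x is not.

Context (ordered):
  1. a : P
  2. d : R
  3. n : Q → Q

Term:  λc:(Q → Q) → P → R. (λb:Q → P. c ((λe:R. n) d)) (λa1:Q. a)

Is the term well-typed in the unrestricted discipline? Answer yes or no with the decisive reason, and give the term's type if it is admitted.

yes — well-typed at ((Q → Q) → P → R) → P → R; no restrictions here; term : ((Q → Q) → P → R) → P → R
variable uses: a: 1, d: 1, n: 1, c (bound): 1, b (bound): 0, e (bound): 0, a1 (bound): 0
left-to-right use order: c, n, d, a
typing: well-typed at ((Q → Q) → P → R) → P → R
across the five disciplines: ordered ✗, linear ✗, affine ✓, relevant ✗, unrestricted ✓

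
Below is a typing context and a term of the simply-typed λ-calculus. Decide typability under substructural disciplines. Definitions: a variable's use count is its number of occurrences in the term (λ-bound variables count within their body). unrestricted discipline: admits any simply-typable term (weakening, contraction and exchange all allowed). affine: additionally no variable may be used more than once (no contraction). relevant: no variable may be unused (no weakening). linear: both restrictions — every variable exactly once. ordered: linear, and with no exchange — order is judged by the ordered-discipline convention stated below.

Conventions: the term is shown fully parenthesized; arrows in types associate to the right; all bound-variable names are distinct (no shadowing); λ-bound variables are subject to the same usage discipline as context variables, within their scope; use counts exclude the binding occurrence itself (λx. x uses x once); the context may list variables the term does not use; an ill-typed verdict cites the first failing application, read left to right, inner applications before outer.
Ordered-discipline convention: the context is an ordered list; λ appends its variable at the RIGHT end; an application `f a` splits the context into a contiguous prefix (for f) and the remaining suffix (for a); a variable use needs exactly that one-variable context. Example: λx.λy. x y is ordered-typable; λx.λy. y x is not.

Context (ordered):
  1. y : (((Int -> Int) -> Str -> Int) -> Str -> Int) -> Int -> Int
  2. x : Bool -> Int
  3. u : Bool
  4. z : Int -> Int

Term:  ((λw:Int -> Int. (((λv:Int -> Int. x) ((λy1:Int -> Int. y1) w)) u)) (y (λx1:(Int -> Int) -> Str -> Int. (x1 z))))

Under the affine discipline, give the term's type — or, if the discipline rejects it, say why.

term : Int
usage: y: 1; x: 1; u: 1; z: 1; w (bound): 1; v (bound): 0; y1 (bound): 1; x1 (bound): 1
uses in reading order: x, y1, w, u, y, x1, z
typing: well-typed at Int
summary: ordered ✗; linear ✗; affine ✓; relevant ✗; unrestricted ✓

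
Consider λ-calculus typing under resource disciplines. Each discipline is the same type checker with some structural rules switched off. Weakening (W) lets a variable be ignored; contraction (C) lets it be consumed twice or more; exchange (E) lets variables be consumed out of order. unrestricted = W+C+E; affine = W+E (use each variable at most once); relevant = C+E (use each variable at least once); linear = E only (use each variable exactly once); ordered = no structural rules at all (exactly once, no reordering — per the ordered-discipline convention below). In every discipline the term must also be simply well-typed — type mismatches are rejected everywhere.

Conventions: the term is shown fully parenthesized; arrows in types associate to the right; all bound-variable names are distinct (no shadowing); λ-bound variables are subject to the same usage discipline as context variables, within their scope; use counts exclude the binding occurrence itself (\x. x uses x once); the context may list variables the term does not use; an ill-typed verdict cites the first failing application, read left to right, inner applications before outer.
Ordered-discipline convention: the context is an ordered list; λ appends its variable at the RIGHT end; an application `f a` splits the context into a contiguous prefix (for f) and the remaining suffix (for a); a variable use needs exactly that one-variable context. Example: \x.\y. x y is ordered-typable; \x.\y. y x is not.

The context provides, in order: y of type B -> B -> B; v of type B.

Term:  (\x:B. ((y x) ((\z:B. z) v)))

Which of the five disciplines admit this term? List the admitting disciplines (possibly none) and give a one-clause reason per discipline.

admitted in: linear, affine, relevant, unrestricted
use counts: y: 1×; v: 1×; x (λ-bound): 1×; z (λ-bound): 1×
left-to-right use order: y, x, z, v
typing: well-typed — term : B -> B
ordered ✗ (needs exchange: uses follow y, x, z, v)
linear ✓ (exactly-once usage across y, v, x, z)
affine ✓ (at most one use each (y, v, x, z))
relevant ✓ (none of y, v, x, z goes unused)
unrestricted ✓ (typability at B -> B is all that's needed)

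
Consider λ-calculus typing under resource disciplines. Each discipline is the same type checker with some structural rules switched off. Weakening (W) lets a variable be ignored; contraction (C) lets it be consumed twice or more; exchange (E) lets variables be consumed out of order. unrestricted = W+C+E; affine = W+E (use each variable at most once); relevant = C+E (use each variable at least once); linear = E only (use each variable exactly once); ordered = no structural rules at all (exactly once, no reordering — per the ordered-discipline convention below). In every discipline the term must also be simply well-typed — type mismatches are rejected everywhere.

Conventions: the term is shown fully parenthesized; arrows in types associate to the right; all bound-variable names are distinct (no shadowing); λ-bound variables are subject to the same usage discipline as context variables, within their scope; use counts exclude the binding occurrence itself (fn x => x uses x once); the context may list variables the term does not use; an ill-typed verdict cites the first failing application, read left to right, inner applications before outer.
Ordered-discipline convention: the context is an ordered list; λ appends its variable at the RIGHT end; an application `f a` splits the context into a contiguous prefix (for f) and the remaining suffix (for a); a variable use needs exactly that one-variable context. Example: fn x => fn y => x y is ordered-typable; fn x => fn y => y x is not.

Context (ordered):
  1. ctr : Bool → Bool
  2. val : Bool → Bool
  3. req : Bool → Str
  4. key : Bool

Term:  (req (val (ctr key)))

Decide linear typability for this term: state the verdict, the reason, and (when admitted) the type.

yes — each of ctr, val, req, key used exactly once; term : Str
counts: ctr: 1×; val: 1×; req: 1×; key: 1×
left-to-right use order: req, val, ctr, key
typing: well-typed at Str
all disciplines: ordered ✗, linear ✓, affine ✓, relevant ✓, unrestricted ✓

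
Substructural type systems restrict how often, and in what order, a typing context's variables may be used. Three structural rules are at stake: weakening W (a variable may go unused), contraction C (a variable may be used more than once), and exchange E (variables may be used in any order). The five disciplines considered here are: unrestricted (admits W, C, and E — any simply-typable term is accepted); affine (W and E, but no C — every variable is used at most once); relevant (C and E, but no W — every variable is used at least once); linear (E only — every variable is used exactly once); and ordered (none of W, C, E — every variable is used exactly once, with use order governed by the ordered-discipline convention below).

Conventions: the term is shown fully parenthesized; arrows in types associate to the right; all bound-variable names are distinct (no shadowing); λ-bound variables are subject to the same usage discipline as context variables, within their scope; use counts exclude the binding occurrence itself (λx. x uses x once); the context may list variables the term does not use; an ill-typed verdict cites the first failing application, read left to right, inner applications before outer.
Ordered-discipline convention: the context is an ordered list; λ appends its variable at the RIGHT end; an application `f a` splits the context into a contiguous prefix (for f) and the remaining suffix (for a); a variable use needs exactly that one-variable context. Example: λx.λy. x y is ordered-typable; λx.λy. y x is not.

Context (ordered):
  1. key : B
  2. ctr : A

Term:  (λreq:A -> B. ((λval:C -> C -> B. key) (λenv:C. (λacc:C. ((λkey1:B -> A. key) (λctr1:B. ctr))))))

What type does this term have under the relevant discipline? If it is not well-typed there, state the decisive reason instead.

not well-typed under relevant — needs weakening: req, val, env, acc, key1, ctr1 unused
counts: key: 2, ctr: 1, req [bound]: 0, val [bound]: 0, env [bound]: 0, acc [bound]: 0, key1 [bound]: 0, ctr1 [bound]: 0
use order (left to right): key, key, ctr
typing: well-typed — term : (A -> B) -> B
summary: ordered ✗; linear ✗; affine ✗; relevant ✗; unrestricted ✓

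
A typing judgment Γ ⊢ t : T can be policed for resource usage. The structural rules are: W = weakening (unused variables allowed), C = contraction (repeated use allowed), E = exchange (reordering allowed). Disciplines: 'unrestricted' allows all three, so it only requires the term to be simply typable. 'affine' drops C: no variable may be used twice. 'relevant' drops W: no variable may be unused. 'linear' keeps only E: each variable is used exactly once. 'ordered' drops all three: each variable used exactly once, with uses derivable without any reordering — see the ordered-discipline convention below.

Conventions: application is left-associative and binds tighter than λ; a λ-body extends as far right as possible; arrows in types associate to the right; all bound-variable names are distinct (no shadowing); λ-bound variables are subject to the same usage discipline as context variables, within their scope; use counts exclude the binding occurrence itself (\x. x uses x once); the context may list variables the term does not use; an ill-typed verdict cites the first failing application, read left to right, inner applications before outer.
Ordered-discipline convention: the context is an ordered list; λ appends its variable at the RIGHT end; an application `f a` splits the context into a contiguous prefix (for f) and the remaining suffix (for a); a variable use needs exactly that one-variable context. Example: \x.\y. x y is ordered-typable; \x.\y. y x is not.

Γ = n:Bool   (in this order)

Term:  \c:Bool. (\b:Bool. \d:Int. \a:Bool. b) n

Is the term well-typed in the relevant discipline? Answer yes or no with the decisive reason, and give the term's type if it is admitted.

no — unused: c, d, a — weakening required
usage: n: 1; c (bound): 0; b (bound): 1; d (bound): 0; a (bound): 0
order of uses: b, n
typing: ✓ — Bool → Int → Bool → Bool
per-discipline verdicts: ordered ✗ · linear ✗ · affine ✓ · relevant ✗ · unrestricted ✓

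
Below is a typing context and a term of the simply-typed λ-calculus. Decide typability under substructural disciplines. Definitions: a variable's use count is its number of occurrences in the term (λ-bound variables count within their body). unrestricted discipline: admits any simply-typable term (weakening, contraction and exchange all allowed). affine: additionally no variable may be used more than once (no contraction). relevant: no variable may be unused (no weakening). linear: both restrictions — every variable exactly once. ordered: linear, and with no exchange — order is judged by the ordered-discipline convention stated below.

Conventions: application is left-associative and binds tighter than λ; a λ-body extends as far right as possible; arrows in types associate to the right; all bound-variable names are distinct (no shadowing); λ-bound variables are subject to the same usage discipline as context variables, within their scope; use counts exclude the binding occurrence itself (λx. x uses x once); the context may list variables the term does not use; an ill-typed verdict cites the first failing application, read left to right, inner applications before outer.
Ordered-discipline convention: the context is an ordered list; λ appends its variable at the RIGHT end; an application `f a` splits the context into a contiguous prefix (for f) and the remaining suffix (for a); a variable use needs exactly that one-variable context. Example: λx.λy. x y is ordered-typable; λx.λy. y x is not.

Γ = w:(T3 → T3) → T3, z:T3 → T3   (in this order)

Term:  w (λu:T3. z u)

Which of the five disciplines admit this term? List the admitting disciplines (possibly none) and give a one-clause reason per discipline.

admitted by: ordered, linear, affine, relevant, unrestricted
usage: w ×1, z ×1, u [bound] ×1
uses in reading order: w, z, u
typing: well-typed at T3
ordered: ✓, one use each (w, z, u); ordered split holds
linear: ✓, w, z, u: one use apiece
affine: ✓, no duplicate uses among w, z, u
relevant: ✓, w, z, u: all used, weakening unneeded
unrestricted: ✓, typability at T3 is all that's needed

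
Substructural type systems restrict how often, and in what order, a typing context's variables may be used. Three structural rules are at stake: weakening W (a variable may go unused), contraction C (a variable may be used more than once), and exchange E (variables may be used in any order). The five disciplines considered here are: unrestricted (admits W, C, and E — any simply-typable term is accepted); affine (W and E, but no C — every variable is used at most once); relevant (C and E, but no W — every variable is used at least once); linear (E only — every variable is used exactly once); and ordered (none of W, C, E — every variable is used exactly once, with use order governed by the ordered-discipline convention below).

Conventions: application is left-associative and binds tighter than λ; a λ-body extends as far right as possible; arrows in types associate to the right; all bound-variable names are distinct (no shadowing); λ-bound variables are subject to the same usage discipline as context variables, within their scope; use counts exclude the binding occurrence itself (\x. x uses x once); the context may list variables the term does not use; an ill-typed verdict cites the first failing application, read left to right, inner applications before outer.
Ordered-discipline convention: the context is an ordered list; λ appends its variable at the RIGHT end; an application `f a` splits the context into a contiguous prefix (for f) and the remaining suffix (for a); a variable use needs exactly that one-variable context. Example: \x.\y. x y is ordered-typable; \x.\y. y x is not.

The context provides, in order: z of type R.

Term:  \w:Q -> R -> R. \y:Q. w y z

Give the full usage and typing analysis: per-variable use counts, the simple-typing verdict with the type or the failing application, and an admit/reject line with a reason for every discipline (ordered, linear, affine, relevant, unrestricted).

variable uses: z ×1, w (λ-bound) ×1, y (λ-bound) ×1
uses in reading order: w, y, z
typing: well-typed at (Q -> R -> R) -> Q -> R
ordered: ✗ — no contiguous prefix/suffix split fits w, y, z
linear: ✓ — single use per variable (z, w, y)
affine: ✓ — none of z, w, y used more than once
relevant: ✓ — none of z, w, y goes unused
unrestricted: ✓ — typability at (Q -> R -> R) -> Q -> R is all that's needed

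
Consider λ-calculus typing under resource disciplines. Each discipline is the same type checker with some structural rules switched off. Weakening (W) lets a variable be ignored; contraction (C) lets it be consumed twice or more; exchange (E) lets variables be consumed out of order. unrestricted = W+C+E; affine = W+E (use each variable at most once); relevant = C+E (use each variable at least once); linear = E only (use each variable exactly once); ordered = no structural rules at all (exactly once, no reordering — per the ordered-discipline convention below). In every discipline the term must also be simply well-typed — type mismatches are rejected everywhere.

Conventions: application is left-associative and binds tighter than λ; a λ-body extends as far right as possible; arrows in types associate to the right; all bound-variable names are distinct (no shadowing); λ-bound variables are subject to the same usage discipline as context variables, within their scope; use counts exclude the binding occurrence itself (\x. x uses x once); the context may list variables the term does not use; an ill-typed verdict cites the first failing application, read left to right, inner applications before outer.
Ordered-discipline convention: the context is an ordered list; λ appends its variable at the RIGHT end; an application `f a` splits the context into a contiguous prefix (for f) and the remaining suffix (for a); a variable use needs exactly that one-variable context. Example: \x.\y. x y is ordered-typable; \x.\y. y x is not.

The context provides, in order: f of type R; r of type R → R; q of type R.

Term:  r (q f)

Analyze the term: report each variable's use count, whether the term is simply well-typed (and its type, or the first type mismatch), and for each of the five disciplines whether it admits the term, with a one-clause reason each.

use counts: f: 1×; r: 1×; q: 1×
order of uses: r, q, f
typing: ill-typed: non-arrow in function slot: R
ordered: ✗, fails simple typing
linear: ✗, a type mismatch blocks all five
affine: ✗, the type mismatch rejects it
relevant: ✗, not simply typable
unrestricted: ✗, fails simple typing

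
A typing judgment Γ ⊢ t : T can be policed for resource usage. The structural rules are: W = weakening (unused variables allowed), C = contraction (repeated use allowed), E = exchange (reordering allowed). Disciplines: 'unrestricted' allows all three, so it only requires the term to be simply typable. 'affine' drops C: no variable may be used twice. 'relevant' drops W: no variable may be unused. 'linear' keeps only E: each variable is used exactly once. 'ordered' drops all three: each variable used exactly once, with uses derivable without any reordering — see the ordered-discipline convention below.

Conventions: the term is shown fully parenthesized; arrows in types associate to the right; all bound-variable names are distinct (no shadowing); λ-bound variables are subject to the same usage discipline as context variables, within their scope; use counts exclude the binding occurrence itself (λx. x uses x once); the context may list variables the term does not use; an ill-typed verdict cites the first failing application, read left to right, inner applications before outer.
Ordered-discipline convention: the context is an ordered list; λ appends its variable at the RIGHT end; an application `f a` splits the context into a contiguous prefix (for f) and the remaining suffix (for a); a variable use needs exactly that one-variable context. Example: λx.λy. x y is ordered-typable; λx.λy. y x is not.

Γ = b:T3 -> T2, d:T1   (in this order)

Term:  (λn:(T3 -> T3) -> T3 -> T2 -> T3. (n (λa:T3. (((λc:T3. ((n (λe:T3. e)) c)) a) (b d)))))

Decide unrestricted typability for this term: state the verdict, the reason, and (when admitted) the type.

no — not simply typable
use counts: b: 1; d: 1; n (λ-bound): 2; a (λ-bound): 1; c (λ-bound): 1; e (λ-bound): 1
left-to-right use order: n, n, e, c, a, b, d
typing: ill-typed: an argument T1 mismatches the expected T3
all disciplines: ordered ✗, linear ✗, affine ✗, relevant ✗, unrestricted ✗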